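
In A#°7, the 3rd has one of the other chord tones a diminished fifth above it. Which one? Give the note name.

A#dim7 is spelled A# C# E G.
The 3rd is C#. A diminished fifth above C# is G.
G is the chord's 7th.

G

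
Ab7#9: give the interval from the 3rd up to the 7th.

Ab7#9 is spelled Ab, C, Eb, Gb, B.
The 3rd is C and the 7th is Gb.
C up to Gb is 6 semitones, a half step narrower than a perfect fifth, so the interval is diminished.

diminished fifth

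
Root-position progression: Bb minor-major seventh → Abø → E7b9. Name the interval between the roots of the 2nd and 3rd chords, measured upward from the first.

The roots are Ab and E.
From Ab to E: 8 semitones over a fifth = augmented.

augmented 5th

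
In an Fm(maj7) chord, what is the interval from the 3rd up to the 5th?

FmM7: F, A♭, C, E.
That puts A♭ below C.
A♭ up to C spans 3 letter names and 4 semitones — a major third.

major third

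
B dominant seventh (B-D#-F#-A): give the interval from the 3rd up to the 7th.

diminished fifth

That puts D# below A.
From D# to A: 6 semitones over a fifth = diminished.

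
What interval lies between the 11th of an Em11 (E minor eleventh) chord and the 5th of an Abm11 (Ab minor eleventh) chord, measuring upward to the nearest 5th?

Em11 (E minor eleventh) has A as its 11th, and Abm11 (Ab minor eleventh) has Eb as its 5th.
5 letter names make it a fifth; at 6 semitones (a half step narrower than perfect) the quality is diminished.

d5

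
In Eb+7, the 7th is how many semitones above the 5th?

2

Eb+7 is spelled Eb G B Db.
B to Db is a diminished third: 2 semitones.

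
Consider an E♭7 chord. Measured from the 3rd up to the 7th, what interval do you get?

d5

Spelling the chord: E♭–G–B♭–D♭.
So we need the interval from G up to D♭.
From G to D♭: 6 semitones over a fifth = diminished.
This 3–7 tritone is the characteristic tension at the heart of the dominant sound.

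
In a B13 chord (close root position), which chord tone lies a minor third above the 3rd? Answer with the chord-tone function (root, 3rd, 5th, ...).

B13 (B dominant thirteenth) is spelled B, D#, F#, A, C#, G#.
The 3rd is D#. A minor third above D# is F#.
F# is the chord's 5th.

5th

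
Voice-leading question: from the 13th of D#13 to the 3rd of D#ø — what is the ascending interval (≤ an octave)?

The 13th of D#13 is B#; the 3rd of D#ø is F#.
B# up to F# is 6 semitones, a half step narrower than a perfect fifth, so the interval is diminished.

diminished fifth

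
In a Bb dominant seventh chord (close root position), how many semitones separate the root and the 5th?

7

Spelling the chord: Bb D F Ab.
Bb to F is a perfect fifth: 7 semitones.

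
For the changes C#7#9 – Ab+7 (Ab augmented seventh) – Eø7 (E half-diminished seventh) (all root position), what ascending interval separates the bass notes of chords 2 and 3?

augmented fifth

The roots are Ab and E.
Ab up to E is 8 semitones, a half step wider than a perfect fifth, so the interval is augmented.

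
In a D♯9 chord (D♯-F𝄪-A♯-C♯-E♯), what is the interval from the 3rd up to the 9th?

That puts F𝄪 below E♯.
From F𝄪 to E♯: 10 semitones over a seventh = minor.

minor seventh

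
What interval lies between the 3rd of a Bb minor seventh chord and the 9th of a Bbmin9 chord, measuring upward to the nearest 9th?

major seventh

Bb minor seventh has Db as its 3rd, and Bbmin9 has C as its 9th.
From Db to C is 11 semitones, exactly the major seventh.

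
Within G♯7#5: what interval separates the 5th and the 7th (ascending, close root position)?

Spelling the chord: G♯ B♯ D𝄪 F♯.
So we need the interval from D𝄪 up to F♯.
From D𝄪 to F♯: 2 semitones over a third = diminished.

d3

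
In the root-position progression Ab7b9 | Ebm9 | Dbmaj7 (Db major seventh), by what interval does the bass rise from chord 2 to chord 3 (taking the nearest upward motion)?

minor seventh

The roots are Eb and Db.
7 letter names make it a seventh; at 10 semitones (a half step narrower than major) the quality is minor.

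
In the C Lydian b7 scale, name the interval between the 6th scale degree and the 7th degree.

The scale runs C D E F♯ G A B♭.
That puts A below B♭.
From A to B♭: 1 semitone over a second = minor.

minor second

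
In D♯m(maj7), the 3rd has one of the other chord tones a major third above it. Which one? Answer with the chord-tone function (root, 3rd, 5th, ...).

D♯mM7: D♯, F♯, A♯, C𝄪.
The 3rd is F♯. A major third above F♯ is A♯.
A♯ is the chord's 5th.

5th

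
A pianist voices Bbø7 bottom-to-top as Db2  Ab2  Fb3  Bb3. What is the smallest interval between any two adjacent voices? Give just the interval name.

Adjacent intervals: Db2→Ab2 = perfect fifth; Ab2→Fb3 = minor sixth; Fb3→Bb3 = augmented fourth.
The smallest is Fb3 to Bb3, an augmented fourth (6 semitones).

A4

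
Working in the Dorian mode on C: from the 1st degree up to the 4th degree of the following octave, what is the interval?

perfect eleventh

The scale runs C D E♭ F G A B♭.
The 1st degree is C and the degree 4 (up an octave) is F.
C up to F spans 11 letter names and 17 semitones — a perfect eleventh.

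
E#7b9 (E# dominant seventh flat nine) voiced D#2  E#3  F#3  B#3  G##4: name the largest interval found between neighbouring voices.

Adjacent intervals: D#2→E#3 = major ninth; E#3→F#3 = minor second; F#3→B#3 = augmented fourth; B#3→G##4 = major sixth.
The largest is D#2 to E#3, a major ninth (14 semitones).

major ninth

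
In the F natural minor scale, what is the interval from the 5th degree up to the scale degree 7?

minor third

Spelling the F natural minor scale: F G Ab Bb C Db Eb.
5th degree = C; 7th degree = Eb.
From C to Eb: 3 semitones over a third = minor.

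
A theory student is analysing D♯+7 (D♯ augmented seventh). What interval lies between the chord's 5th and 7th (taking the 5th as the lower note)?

diminished 3rd

The chord tones of D♯ augmented seventh are D♯-F𝄪-A𝄪-C♯.
That puts A𝄪 below C♯.
From A𝄪 to C♯: 2 semitones over a third = diminished.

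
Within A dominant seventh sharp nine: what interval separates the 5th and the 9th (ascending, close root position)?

The chord tones of A dominant seventh sharp nine are A–C#–E–G–B#.
5th = E; 9th = B#.
From E to B#: 8 semitones over a fifth = augmented.

augmented 5th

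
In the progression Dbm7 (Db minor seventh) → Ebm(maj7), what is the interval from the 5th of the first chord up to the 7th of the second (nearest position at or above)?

augmented fourth

The 5th of Dbm7 (Db minor seventh) is Ab; the 7th of Ebm(maj7) is D.
Ab up to D is 6 semitones, a half step wider than a perfect fourth, so the interval is augmented.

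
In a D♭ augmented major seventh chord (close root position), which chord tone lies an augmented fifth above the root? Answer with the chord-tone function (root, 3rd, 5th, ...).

D♭+maj7 is spelled D♭ F A C.
The root is D♭. An augmented fifth above D♭ is A.
A is the chord's 5th.

5th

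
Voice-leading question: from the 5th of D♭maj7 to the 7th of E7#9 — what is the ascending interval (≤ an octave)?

The 5th of D♭maj7 is A♭; the 7th of E7#9 is D.
From A♭ to D: 6 semitones over a fourth = augmented.

augmented fourth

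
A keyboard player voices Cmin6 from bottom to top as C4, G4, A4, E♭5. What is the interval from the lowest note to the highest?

m10

The outer voices are C4 and E♭5.
C up to E♭ is 15 semitones, a half step narrower than a major tenth, so the interval is minor.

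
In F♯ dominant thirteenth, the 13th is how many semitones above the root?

21

F♯ dominant thirteenth is spelled F♯–A♯–C♯–E–G♯–D♯.
F♯ to D♯ is a major thirteenth: 21 semitones.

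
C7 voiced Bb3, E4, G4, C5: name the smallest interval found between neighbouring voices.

minor third

Adjacent intervals: Bb3→E4 = augmented fourth; E4→G4 = minor third; G4→C5 = perfect fourth.
The smallest is E4 to G4, a minor third (3 semitones).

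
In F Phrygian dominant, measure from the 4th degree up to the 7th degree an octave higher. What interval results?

Spelling F Phrygian dominant: F G♭ A B♭ C D♭ E♭.
The 4th degree is B♭ and the 7th degree (up an octave) is E♭.
From B♭ to E♭ is 17 semitones, exactly the perfect eleventh.

P11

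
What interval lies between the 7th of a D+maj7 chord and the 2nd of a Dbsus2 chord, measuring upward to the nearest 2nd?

d3

D+maj7 has C# as its 7th, and Dbsus2 has Eb as its 2nd.
3 letter names make it a third; at 2 semitones (a whole step narrower than major) the quality is diminished.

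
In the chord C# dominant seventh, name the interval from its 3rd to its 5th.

minor third

C#7 is spelled C#–E#–G#–B.
So we need the interval from E# up to G#.
3 letter names make it a third; at 3 semitones (a half step narrower than major) the quality is minor.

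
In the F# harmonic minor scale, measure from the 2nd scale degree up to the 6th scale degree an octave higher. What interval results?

diminished twelfth

Spelling the F# harmonic minor scale: F# G# A B C# D E#.
That puts G# below D.
12 letter names make it a twelfth; at 18 semitones (a half step narrower than perfect) the quality is diminished.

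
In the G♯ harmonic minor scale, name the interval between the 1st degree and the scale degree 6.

Spelling the G♯ harmonic minor scale: G♯ A♯ B C♯ D♯ E F𝄪.
1st degree = G♯; 6th degree = E.
From G♯ to E: 8 semitones over a sixth = minor.

minor sixth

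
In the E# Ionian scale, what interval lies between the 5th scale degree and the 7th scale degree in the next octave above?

The scale runs E# F## G## A# B# C## D##.
That puts B# below D##.
Counting 10 letters and 16 half steps from B# gives a major tenth.

major tenth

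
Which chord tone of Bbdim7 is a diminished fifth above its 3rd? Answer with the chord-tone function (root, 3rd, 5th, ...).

7th

The chord tones of Bbdim7 (Bb diminished seventh) are Bb Db Fb Abb.
The 3rd is Db. A diminished fifth above Db is Abb.
Abb is the chord's 7th.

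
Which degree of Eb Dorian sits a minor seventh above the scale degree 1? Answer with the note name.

Db

The scale is Eb F Gb Ab Bb C Db.
The scale degree 1 is Eb; a minor seventh above that is Db — scale degree 7.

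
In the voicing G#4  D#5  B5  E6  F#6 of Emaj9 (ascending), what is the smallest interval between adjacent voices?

major second

Adjacent intervals: G#4→D#5 = perfect fifth; D#5→B5 = minor sixth; B5→E6 = perfect fourth; E6→F#6 = major second.
The smallest is E6 to F#6, a major second (2 semitones).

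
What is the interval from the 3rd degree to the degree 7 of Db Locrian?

perfect 5th

The scale runs Db Ebb Fb Gb Abb Bbb Cb.
That puts Fb below Cb.
Fb up to Cb spans 5 letter names and 7 semitones — a perfect fifth.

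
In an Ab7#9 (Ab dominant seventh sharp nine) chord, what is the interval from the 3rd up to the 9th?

Ab7#9: Ab C Eb Gb B.
The 3rd is C and the 9th is B.
From C to B is 11 semitones, exactly the major seventh.

major 7th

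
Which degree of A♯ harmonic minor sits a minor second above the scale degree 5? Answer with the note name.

The scale is A♯ B♯ C♯ D♯ E♯ F♯ G𝄪.
The scale degree 5 is E♯; a minor second above that is F♯ — scale degree 6.

F#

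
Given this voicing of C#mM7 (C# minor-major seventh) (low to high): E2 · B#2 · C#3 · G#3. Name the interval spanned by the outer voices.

M10

The outer voices are E2 and G#3.
From E to G# is 16 semitones, exactly the major tenth.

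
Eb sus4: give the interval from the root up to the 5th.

P5

Spelling the chord: Eb-Ab-Bb.
The root is Eb and the 5th is Bb.
Counting 5 letters and 7 half steps from Eb gives a perfect fifth.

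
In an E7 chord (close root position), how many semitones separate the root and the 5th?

7

E dominant seventh is spelled E, G#, B, D.
E to B is a perfect fifth: 7 semitones.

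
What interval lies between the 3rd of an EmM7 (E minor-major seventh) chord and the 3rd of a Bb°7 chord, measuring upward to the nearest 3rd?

The 3rd of EmM7 (E minor-major seventh) is G; the 3rd of Bb°7 is Db.
5 letter names make it a fifth; at 6 semitones (a half step narrower than perfect) the quality is diminished.

diminished fifth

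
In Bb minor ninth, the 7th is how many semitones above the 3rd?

7

The chord tones of Bb minor ninth are Bb-Db-F-Ab-C.
Db to Ab is a perfect fifth: 7 semitones.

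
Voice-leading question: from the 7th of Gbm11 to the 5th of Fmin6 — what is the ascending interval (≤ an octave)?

augmented fifth

Gbm11 has Fb as its 7th, and Fmin6 has C as its 5th.
5 letter names make it a fifth; at 8 semitones (a half step wider than perfect) the quality is augmented.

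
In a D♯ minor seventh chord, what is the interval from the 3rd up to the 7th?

perfect fifth

The chord tones of D♯min7 are D♯–F♯–A♯–C♯.
3rd = F♯; 7th = C♯.
Counting 5 letters and 7 half steps from F♯ gives a perfect fifth.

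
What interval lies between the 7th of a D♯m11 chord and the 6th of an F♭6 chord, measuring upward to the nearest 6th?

diminished second

D♯m11 has C♯ as its 7th, and F♭6 has D♭ as its 6th.
From C♯ to D♭: 0 semitones over a second = diminished.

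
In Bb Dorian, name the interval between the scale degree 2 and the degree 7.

Bb dorian: Bb C Db Eb F G Ab.
That puts C below Ab.
6 letter names make it a sixth; at 8 semitones (a half step narrower than major) the quality is minor.

minor sixth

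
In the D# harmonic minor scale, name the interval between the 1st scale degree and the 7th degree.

major seventh

Spelling the D# harmonic minor scale: D# E# F# G# A# B C##.
So we need the interval from D# up to C##.
From D# to C## is 11 semitones, exactly the major seventh.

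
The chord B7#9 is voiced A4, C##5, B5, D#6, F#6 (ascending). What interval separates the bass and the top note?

The outer voices are A4 and F#6.
A up to F# spans 13 letter names and 21 semitones — a major thirteenth.

major thirteenth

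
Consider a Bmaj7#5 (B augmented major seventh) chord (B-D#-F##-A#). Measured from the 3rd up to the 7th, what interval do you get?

perfect 5th

The 3rd is D# and the 7th is A#.
Counting 5 letters and 7 half steps from D# gives a perfect fifth.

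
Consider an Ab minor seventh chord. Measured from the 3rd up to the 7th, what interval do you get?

perfect 5th

Ab-7 (Ab minor seventh): Ab, Cb, Eb, Gb.
3rd = Cb; 7th = Gb.
Counting 5 letters and 7 half steps from Cb gives a perfect fifth.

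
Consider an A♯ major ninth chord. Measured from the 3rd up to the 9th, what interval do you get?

Spelling the chord: A♯, C𝄪, E♯, G𝄪, B♯.
3rd = C𝄪; 9th = B♯.
From C𝄪 to B♯: 10 semitones over a seventh = minor.

minor 7th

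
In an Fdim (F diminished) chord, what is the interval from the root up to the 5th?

d5

F° is spelled F-A♭-C♭.
So we need the interval from F up to C♭.
From F to C♭: 6 semitones over a fifth = diminished.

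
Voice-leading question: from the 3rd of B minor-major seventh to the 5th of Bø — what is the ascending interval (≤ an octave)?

B minor-major seventh has D as its 3rd, and Bø has F as its 5th.
From D to F: 3 semitones over a third = minor.

m3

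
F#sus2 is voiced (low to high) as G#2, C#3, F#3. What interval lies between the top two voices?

Those voices are C#3 and F#3.
C# up to F# spans 4 letter names and 5 semitones — a perfect fourth.

perfect fourth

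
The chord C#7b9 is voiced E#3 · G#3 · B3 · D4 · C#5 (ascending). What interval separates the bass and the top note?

The outer voices are E#3 and C#5.
13 letter names make it a thirteenth; at 20 semitones (a half step narrower than major) the quality is minor.

m13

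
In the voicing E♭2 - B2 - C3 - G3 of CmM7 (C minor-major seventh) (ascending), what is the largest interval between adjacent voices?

augmented fifth

Adjacent intervals: E♭2→B2 = augmented fifth; B2→C3 = minor second; C3→G3 = perfect fifth.
The largest is E♭2 to B2, an augmented fifth (8 semitones).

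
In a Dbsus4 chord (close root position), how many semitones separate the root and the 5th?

7

Dbsus4 is spelled Db-Gb-Ab.
Db to Ab is a perfect fifth: 7 semitones.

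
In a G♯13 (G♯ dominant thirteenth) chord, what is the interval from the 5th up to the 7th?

The chord tones of G♯13 (G♯ dominant thirteenth) are G♯, B♯, D♯, F♯, A♯, E♯.
The 5th is D♯ and the 7th is F♯.
D♯ up to F♯ is 3 semitones, a half step narrower than a major third, so the interval is minor.

minor 3rd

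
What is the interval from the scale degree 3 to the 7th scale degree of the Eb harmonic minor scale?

augmented fifth

Spelling the Eb harmonic minor scale: Eb F Gb Ab Bb Cb D.
So we need the interval from Gb up to D.
5 letter names make it a fifth; at 8 semitones (a half step wider than perfect) the quality is augmented.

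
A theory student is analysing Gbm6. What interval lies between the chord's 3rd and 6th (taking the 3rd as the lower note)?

Spelling the chord: Gb-Bbb-Db-Eb.
So we need the interval from Bbb up to Eb.
From Bbb to Eb: 6 semitones over a fourth = augmented.

A4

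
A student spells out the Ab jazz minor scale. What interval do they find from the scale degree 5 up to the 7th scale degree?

major third

Spelling the Ab jazz minor scale: Ab Bb Cb Db Eb F G.
So we need the interval from Eb up to G.
From Eb to G is 4 semitones, exactly the major third.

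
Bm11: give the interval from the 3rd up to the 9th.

M7

B minor eleventh is spelled B D F# A C# E.
That puts D below C#.
From D to C# is 11 semitones, exactly the major seventh.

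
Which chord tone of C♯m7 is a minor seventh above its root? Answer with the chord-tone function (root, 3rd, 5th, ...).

7th

The chord tones of C♯ minor seventh are C♯, E, G♯, B.
The root is C♯. A minor seventh above C♯ is B.
B is the chord's 7th.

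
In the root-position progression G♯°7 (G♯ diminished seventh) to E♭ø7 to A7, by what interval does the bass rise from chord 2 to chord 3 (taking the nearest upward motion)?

A4

The roots are E♭ and A.
4 letter names make it a fourth; at 6 semitones (a half step wider than perfect) the quality is augmented.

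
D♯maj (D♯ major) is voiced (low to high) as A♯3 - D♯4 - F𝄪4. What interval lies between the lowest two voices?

Those voices are A♯3 and D♯4.
From A♯ to D♯ is 5 semitones, exactly the perfect fourth.

P4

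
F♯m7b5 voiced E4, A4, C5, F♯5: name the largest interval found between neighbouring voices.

A4

Adjacent intervals: E4→A4 = perfect fourth; A4→C5 = minor third; C5→F♯5 = augmented fourth.
The largest is C5 to F♯5, an augmented fourth (6 semitones).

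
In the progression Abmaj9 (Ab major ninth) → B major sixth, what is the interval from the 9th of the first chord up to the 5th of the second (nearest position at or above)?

augmented fifth

The 9th of Abmaj9 (Ab major ninth) is Bb; the 5th of B major sixth is F#.
5 letter names make it a fifth; at 8 semitones (a half step wider than perfect) the quality is augmented.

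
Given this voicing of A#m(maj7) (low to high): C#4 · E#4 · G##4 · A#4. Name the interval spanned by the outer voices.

The outer voices are C#4 and A#4.
C# up to A# spans 6 letter names and 9 semitones — a major sixth.

major sixth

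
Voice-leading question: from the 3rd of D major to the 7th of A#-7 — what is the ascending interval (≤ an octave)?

major 2nd

The 3rd of D major is F#; the 7th of A#-7 is G#.
F# up to G# spans 2 letter names and 2 semitones — a major second.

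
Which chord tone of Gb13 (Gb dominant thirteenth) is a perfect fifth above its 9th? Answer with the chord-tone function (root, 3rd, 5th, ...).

13th

Spelling the chord: Gb–Bb–Db–Fb–Ab–Eb.
The 9th is Ab. A perfect fifth above Ab is Eb.
Eb is the chord's 13th.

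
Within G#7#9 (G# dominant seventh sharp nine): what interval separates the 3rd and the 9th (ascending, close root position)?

Spelling the chord: G# B# D# F# A##.
The 3rd is B# and the 9th is A##.
Counting 7 letters and 11 half steps from B# gives a major seventh.

major seventh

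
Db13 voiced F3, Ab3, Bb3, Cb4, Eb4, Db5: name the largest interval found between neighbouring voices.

m7

Adjacent intervals: F3→Ab3 = minor third; Ab3→Bb3 = major second; Bb3→Cb4 = minor second; Cb4→Eb4 = major third; Eb4→Db5 = minor seventh.
The largest is Eb4 to Db5, a minor seventh (10 semitones).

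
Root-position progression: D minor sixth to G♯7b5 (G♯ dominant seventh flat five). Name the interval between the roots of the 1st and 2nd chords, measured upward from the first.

The roots are D and G♯.
D up to G♯ is 6 semitones, a half step wider than a perfect fourth, so the interval is augmented.

A4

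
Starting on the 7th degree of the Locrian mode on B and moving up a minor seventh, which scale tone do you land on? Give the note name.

G

The scale is B C D E F G A.
The 7th degree is A; a minor seventh above that is G — scale degree 6.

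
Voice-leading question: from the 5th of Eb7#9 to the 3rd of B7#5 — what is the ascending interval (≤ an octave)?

A3

Eb7#9 has Bb as its 5th, and B7#5 has D# as its 3rd.
From Bb to D#: 5 semitones over a third = augmented.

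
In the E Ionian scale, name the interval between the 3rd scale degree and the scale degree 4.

E major: E F♯ G♯ A B C♯ D♯.
So we need the interval from G♯ up to A.
2 letter names make it a second; at 1 semitone (a half step narrower than major) the quality is minor.

minor 2nd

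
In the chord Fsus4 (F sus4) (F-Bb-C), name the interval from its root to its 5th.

Root = F; 5th = C.
F up to C spans 5 letter names and 7 semitones — a perfect fifth.

perfect fifth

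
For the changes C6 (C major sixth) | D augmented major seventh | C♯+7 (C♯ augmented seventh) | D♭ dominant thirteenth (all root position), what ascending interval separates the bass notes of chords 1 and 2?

major second

The roots are C and D.
From C to D is 2 semitones, exactly the major second.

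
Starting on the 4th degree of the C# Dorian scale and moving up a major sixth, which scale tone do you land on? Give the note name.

The scale is C# D# E F# G# A# B.
The 4th degree is F#; a major sixth above that is D# — scale degree 2.

D#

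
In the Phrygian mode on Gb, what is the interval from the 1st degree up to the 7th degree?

The scale runs Gb Abb Bbb Cb Db Ebb Fb.
That puts Gb below Fb.
7 letter names make it a seventh; at 10 semitones (a half step narrower than major) the quality is minor.

minor seventh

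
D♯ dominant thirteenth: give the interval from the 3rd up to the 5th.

D♯ dominant thirteenth is spelled D♯-F𝄪-A♯-C♯-E♯-B♯.
That puts F𝄪 below A♯.
F𝄪 up to A♯ is 3 semitones, a half step narrower than a major third, so the interval is minor.

minor third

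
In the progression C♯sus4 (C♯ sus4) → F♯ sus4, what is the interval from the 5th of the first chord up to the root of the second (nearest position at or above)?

C♯sus4 (C♯ sus4) has G♯ as its 5th, and F♯ sus4 has F♯ as its root.
From G♯ to F♯: 10 semitones over a seventh = minor.

minor seventh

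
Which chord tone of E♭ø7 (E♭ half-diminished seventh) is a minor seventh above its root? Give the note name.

Db

Spelling the chord: E♭, G♭, B𝄫, D♭.
The root is E♭. A minor seventh above E♭ is D♭.
D♭ is the chord's 7th.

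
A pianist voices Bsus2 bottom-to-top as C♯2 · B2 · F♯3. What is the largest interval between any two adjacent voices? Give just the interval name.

minor seventh

Adjacent intervals: C♯2→B2 = minor seventh; B2→F♯3 = perfect fifth.
The largest is C♯2 to B2, a minor seventh (10 semitones).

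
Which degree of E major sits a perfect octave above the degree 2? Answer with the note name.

The scale is E F# G# A B C# D#.
The degree 2 is F#; a perfect octave above that is F# — scale degree 2.

F#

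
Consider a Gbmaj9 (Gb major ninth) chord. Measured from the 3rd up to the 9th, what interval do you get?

Spelling the chord: Gb Bb Db F Ab.
The 3rd is Bb and the 9th is Ab.
Bb up to Ab is 10 semitones, a half step narrower than a major seventh, so the interval is minor.

minor seventh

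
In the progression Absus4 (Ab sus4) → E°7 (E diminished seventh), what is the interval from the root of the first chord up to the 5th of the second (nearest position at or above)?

The root of Absus4 (Ab sus4) is Ab; the 5th of E°7 (E diminished seventh) is Bb.
From Ab to Bb is 2 semitones, exactly the major second.

M2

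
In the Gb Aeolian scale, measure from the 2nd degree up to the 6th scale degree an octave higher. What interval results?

diminished twelfth

The scale runs Gb Ab Bbb Cb Db Ebb Fb.
So we need the interval from Ab up to Ebb.
From Ab to Ebb: 18 semitones over a twelfth = diminished.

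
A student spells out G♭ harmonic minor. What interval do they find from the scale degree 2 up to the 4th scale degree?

G♭ harmonic minor: G♭ A♭ B𝄫 C♭ D♭ E𝄫 F.
Scale degree 2 = A♭; scale degree 4 = C♭.
3 letter names make it a third; at 3 semitones (a half step narrower than major) the quality is minor.

minor third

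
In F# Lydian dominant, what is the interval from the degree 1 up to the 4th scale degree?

augmented fourth

The scale runs F# G# A# B# C# D# E.
Degree 1 = F#; scale degree 4 = B#.
From F# to B#: 6 semitones over a fourth = augmented.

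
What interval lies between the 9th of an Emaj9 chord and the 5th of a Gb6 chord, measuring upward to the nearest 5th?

The 9th of Emaj9 is F#; the 5th of Gb6 is Db.
From F# to Db: 7 semitones over a sixth = diminished.

diminished 6th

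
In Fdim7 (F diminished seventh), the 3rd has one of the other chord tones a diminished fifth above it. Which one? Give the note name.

F°7: F Ab Cb Ebb.
The 3rd is Ab. A diminished fifth above Ab is Ebb.
Ebb is the chord's 7th.

Ebb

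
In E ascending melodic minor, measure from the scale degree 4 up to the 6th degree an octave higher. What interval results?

E melodic minor: E F♯ G A B C♯ D♯.
Scale degree 4 = A; degree 6 (up an octave) = C♯.
From A to C♯ is 16 semitones, exactly the major tenth.

M10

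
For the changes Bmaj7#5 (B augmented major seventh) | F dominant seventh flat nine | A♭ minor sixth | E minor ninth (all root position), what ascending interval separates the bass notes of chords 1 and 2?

diminished 5th

The roots are B and F.
5 letter names make it a fifth; at 6 semitones (a half step narrower than perfect) the quality is diminished.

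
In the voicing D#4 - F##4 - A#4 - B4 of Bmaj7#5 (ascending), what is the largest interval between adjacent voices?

Adjacent intervals: D#4→F##4 = major third; F##4→A#4 = minor third; A#4→B4 = minor second.
The largest is D#4 to F##4, a major third (4 semitones).

major third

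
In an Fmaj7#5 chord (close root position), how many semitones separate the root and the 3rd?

4

F+maj7: F–A–C#–E.
F to A is a major third: 4 semitones.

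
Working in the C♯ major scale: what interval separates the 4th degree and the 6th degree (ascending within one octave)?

The scale runs C♯ D♯ E♯ F♯ G♯ A♯ B♯.
The 4th degree is F♯ and the 6th degree is A♯.
From F♯ to A♯ is 4 semitones, exactly the major third.

major third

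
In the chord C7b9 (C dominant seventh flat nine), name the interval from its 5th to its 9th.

C7b9: C E G Bb Db.
The 5th is G and the 9th is Db.
5 letter names make it a fifth; at 6 semitones (a half step narrower than perfect) the quality is diminished.

diminished 5th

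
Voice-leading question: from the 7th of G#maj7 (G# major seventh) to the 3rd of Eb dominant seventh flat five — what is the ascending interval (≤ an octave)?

G#maj7 (G# major seventh) has F## as its 7th, and Eb dominant seventh flat five has G as its 3rd.
2 letter names make it a second; at 0 semitones (a whole step narrower than major) the quality is diminished.

diminished 2nd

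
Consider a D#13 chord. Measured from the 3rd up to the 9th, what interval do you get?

minor seventh

D# dominant thirteenth: D#, F##, A#, C#, E#, B#.
3rd = F##; 9th = E#.
7 letter names make it a seventh; at 10 semitones (a half step narrower than major) the quality is minor.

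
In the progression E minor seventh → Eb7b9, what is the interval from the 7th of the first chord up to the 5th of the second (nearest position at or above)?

The 7th of E minor seventh is D; the 5th of Eb7b9 is Bb.
6 letter names make it a sixth; at 8 semitones (a half step narrower than major) the quality is minor.

minor sixth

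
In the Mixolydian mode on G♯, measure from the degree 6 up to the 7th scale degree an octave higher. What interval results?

minor ninth

G♯ mixolydian: G♯ A♯ B♯ C♯ D♯ E♯ F♯.
Degree 6 = E♯; 7th degree (up an octave) = F♯.
From E♯ to F♯: 13 semitones over a ninth = minor.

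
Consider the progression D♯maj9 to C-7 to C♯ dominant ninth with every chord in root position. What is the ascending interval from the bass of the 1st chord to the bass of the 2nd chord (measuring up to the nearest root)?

diminished 7th

The roots are D♯ and C.
D♯ up to C is 9 semitones, a whole step narrower than a major seventh, so the interval is diminished.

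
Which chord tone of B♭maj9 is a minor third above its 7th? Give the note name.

B♭maj9 (B♭ major ninth): B♭ D F A C.
The 7th is A. A minor third above A is C.
C is the chord's 9th.

C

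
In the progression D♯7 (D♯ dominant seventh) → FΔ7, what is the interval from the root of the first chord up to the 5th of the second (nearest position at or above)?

diminished seventh

D♯7 (D♯ dominant seventh) has D♯ as its root, and FΔ7 has C as its 5th.
D♯ up to C is 9 semitones, a whole step narrower than a major seventh, so the interval is diminished.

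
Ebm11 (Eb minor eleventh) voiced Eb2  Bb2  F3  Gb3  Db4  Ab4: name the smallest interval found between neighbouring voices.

minor second

Adjacent intervals: Eb2→Bb2 = perfect fifth; Bb2→F3 = perfect fifth; F3→Gb3 = minor second; Gb3→Db4 = perfect fifth; Db4→Ab4 = perfect fifth.
The smallest is F3 to Gb3, a minor second (1 semitone).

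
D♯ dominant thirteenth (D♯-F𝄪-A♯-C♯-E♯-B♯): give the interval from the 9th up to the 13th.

So we need the interval from E♯ up to B♯.
E♯ up to B♯ spans 5 letter names and 7 semitones — a perfect fifth.

perfect fifth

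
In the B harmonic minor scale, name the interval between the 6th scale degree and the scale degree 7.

augmented second

Spelling the B harmonic minor scale: B C# D E F# G A#.
The 6th scale degree is G and the degree 7 is A#.
From G to A#: 3 semitones over a second = augmented.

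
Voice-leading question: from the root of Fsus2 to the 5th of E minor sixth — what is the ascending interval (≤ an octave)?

Fsus2 has F as its root, and E minor sixth has B as its 5th.
From F to B: 6 semitones over a fourth = augmented.

augmented 4th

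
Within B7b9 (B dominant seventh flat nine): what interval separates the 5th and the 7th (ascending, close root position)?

minor third

B7b9 is spelled B, D#, F#, A, C.
The 5th is F# and the 7th is A.
From F# to A: 3 semitones over a third = minor.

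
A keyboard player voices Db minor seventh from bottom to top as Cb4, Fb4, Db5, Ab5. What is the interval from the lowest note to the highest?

major thirteenth

The outer voices are Cb4 and Ab5.
From Cb to Ab is 21 semitones, exactly the major thirteenth.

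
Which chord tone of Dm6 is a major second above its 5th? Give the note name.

Dmin6 (D minor sixth) is spelled D-F-A-B.
The 5th is A. A major second above A is B.
B is the chord's 6th.

B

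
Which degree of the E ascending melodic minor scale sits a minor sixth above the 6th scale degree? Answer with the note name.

The scale is E F♯ G A B C♯ D♯.
The 6th scale degree is C♯; a minor sixth above that is A — scale degree 4.

A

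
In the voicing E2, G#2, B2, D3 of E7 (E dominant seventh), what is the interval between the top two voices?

m3

Those voices are B2 and D3.
3 letter names make it a third; at 3 semitones (a half step narrower than major) the quality is minor.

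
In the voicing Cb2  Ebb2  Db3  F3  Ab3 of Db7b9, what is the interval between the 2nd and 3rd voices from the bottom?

Those voices are Ebb2 and Db3.
Ebb up to Db spans 7 letter names and 11 semitones — a major seventh.

major seventh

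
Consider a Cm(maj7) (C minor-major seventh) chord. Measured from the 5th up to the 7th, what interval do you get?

Spelling the chord: C, Eb, G, B.
That puts G below B.
G up to B spans 3 letter names and 4 semitones — a major third.

major 3rd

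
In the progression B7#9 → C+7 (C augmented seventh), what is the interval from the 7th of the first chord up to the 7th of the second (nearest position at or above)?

B7#9 has A as its 7th, and C+7 (C augmented seventh) has B♭ as its 7th.
2 letter names make it a second; at 1 semitone (a half step narrower than major) the quality is minor.

minor second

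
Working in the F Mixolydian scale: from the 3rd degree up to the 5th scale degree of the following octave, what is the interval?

m10

Spelling the F Mixolydian scale: F G A B♭ C D E♭.
That puts A below C.
A up to C is 15 semitones, a half step narrower than a major tenth, so the interval is minor.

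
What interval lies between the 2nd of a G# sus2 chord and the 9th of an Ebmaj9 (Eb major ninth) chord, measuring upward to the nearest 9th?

diminished 6th

G# sus2 has A# as its 2nd, and Ebmaj9 (Eb major ninth) has F as its 9th.
6 letter names make it a sixth; at 7 semitones (a whole step narrower than major) the quality is diminished.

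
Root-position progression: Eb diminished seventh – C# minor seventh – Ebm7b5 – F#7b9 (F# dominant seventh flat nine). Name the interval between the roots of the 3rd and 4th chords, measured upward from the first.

A2

The roots are Eb and F#.
From Eb to F#: 3 semitones over a second = augmented.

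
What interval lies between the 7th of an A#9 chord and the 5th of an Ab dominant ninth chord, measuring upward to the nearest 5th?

The 7th of A#9 is G#; the 5th of Ab dominant ninth is Eb.
6 letter names make it a sixth; at 7 semitones (a whole step narrower than major) the quality is diminished.

diminished 6th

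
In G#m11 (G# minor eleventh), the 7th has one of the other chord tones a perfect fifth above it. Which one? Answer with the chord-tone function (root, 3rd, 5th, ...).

11th

Spelling the chord: G#–B–D#–F#–A#–C#.
The 7th is F#. A perfect fifth above F# is C#.
C# is the chord's 11th.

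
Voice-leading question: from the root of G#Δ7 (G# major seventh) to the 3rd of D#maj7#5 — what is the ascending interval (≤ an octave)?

The root of G#Δ7 (G# major seventh) is G#; the 3rd of D#maj7#5 is F##.
Counting 7 letters and 11 half steps from G# gives a major seventh.

major seventh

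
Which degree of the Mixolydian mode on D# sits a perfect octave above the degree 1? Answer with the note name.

D#

The scale is D# E# F## G# A# B# C#.
The degree 1 is D#; a perfect octave above that is D# — scale degree 1.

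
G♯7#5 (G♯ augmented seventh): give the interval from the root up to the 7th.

minor 7th

G♯ augmented seventh is spelled G♯–B♯–D𝄪–F♯.
That puts G♯ below F♯.
7 letter names make it a seventh; at 10 semitones (a half step narrower than major) the quality is minor.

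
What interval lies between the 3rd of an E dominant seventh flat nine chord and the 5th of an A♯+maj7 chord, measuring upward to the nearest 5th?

augmented sixth

The 3rd of E dominant seventh flat nine is G♯; the 5th of A♯+maj7 is E𝄪.
From G♯ to E𝄪: 10 semitones over a sixth = augmented.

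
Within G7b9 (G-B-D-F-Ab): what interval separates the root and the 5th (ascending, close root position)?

That puts G below D.
G up to D spans 5 letter names and 7 semitones — a perfect fifth.

perfect 5th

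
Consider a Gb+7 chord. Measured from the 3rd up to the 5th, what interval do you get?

Gbaug7: Gb, Bb, D, Fb.
3rd = Bb; 5th = D.
Counting 3 letters and 4 half steps from Bb gives a major third.

M3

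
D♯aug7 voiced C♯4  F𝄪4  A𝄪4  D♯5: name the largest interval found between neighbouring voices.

Adjacent intervals: C♯4→F𝄪4 = augmented fourth; F𝄪4→A𝄪4 = major third; A𝄪4→D♯5 = diminished fourth.
The largest is C♯4 to F𝄪4, an augmented fourth (6 semitones).

augmented 4th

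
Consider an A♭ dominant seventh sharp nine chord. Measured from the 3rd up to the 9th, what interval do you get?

The chord tones of A♭7#9 are A♭–C–E♭–G♭–B.
That puts C below B.
C up to B spans 7 letter names and 11 semitones — a major seventh.

M7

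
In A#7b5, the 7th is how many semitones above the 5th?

A#7b5: A# C## E G#.
E to G# is a major third: 4 semitones.

4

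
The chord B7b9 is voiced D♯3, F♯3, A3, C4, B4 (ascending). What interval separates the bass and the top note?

minor 13th

The outer voices are D♯3 and B4.
13 letter names make it a thirteenth; at 20 semitones (a half step narrower than major) the quality is minor.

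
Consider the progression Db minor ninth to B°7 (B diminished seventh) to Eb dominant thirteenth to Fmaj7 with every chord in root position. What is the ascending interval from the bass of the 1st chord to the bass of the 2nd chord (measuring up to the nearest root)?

augmented sixth

The roots are Db and B.
From Db to B: 10 semitones over a sixth = augmented.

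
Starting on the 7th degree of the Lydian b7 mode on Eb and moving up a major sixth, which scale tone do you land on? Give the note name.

The scale is Eb F G A Bb C Db.
The 7th degree is Db; a major sixth above that is Bb — scale degree 5.

Bb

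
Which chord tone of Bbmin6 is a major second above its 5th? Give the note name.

Bbmin6 is spelled Bb Db F G.
The 5th is F. A major second above F is G.
G is the chord's 6th.

G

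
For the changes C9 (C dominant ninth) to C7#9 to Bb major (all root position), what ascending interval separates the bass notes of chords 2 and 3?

The roots are C and Bb.
7 letter names make it a seventh; at 10 semitones (a half step narrower than major) the quality is minor.

minor seventh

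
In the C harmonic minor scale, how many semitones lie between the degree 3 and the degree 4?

2

The scale is C D E♭ F G A♭ B.
E♭ up to F is a major second — 2 semitones.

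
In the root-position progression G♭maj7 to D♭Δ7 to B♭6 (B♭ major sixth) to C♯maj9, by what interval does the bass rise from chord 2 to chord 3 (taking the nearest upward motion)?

major sixth

The roots are D♭ and B♭.
From D♭ to B♭ is 9 semitones, exactly the major sixth.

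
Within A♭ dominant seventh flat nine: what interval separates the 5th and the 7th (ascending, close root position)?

minor third

The chord tones of A♭ dominant seventh flat nine are A♭, C, E♭, G♭, B𝄫.
The 5th is E♭ and the 7th is G♭.
E♭ up to G♭ is 3 semitones, a half step narrower than a major third, so the interval is minor.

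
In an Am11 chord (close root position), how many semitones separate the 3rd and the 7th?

7

Spelling the chord: A-C-E-G-B-D.
C to G is a perfect fifth: 7 semitones.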